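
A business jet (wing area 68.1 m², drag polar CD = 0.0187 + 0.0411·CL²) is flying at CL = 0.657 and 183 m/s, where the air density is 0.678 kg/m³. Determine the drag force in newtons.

D = 28200 N

CD = 0.0187 + 0.0411 × 0.657² = 0.03644
D = ½ρv²S·CD = ½ × 0.678 × 183² × 68.1 × 0.03644 = 28200 N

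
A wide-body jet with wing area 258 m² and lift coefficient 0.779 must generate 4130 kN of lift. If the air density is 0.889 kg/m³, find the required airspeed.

v = 215 m/s

L = ½ρv²S·CL ⇒ v = √(2L/(ρ·S·CL))
v = √(2 × 4.13×10^6 / (0.889 × 258 × 0.779)) = √46230 = 215 m/s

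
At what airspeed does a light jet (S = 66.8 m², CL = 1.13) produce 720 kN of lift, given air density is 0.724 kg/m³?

v = 162 m/s

L = ½ρv²S·CL ⇒ v = √(2L/(ρ·S·CL))
v = √(2 × 7.2×10^5 / (0.724 × 66.8 × 1.13)) = √26350 = 162 m/s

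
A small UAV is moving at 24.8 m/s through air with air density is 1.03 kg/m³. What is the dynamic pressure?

q = 317 Pa

q = ½ρv² = ½ × 1.03 × 24.8² = 317 Pa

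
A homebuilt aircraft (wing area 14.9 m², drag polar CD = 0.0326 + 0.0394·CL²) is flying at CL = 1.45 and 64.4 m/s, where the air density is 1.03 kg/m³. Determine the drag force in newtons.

D = 3670 N

CD = 0.0326 + 0.0394 × 1.45² = 0.1154
D = ½ρv²S·CD = ½ × 1.03 × 64.4² × 14.9 × 0.1154 = 3670 N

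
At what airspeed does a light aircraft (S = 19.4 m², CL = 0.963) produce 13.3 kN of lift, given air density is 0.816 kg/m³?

L = ½ρv²S·CL ⇒ v = √(2L/(ρ·S·CL))
v = √(2 × 13300 / (0.816 × 19.4 × 0.963)) = √1745 = 41.8 m/s

v = 41.8 m/s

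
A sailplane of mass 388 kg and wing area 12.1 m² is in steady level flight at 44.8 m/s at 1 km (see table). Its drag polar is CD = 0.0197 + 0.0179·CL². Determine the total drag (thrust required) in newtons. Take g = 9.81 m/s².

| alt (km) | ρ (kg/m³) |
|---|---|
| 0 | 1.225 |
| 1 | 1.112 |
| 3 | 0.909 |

D = 285 N

At 1 km, from the table: ρ = 1.112 kg/m³.
In steady level flight, lift balances weight: W = mg = 388 × 9.81 = 3806.3 N.
q = ½ρv² = ½ × 1.112 × 44.8² = 1116 Pa.
Required CL = L/(qS) = 3806.3/(1116·12.1) = 0.2819.
CD = 0.0197 + 0.0179 × 0.2819² = 0.02112.
D = q·S·CD = 1116 × 12.1 × 0.02112 = 285.2 N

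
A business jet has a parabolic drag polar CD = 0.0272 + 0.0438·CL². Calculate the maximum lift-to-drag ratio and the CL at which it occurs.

For CD = CD0 + K·CL², (L/D)max occurs at CL* = √(CD0/K) and equals 1/(2√(K·CD0)).
(L/D)max = 1/(2√(0.0438 × 0.0272)) = 1/(2 × 0.03452) = 14.5
CL* = √(0.0272/0.0438) = 0.788

(L/D)max = 14.5, at CL = 0.788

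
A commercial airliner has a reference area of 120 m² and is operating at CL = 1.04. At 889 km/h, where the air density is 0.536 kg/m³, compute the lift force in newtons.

L = 2.04×10^6 N

Convert speed: v = 889 km/h ÷ 3.6 = 246.9 m/s.
L = ½ρv²S·CL = ½ × 0.536 × 246.9² × 120 × 1.04 = 2.04×10^6 N ≈ 2040 kN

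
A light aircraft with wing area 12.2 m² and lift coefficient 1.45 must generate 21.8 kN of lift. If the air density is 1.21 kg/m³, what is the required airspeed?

L = ½ρv²S·CL ⇒ v = √(2L/(ρ·S·CL))
v = √(2 × 21800 / (1.21 × 12.2 × 1.45)) = √2037 = 45.1 m/s

v = 45.1 m/s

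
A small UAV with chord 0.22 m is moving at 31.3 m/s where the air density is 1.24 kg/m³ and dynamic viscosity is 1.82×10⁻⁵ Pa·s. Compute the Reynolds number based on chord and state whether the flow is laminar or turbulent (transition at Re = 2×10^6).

Re = ρ·v·c/μ = 1.24 × 31.3 × 0.22 / (1.82×10⁻⁵) = 4.69×10^5
Since 4.69×10^5 < 2×10^6, the flow is laminar.

Re = 4.69×10^5 (laminar)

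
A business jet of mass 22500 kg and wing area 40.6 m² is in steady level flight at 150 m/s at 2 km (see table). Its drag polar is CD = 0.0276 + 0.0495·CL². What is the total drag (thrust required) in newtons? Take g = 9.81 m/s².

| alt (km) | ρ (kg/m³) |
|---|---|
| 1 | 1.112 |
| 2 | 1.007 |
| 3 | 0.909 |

D = 17900 N

At 2 km, from the table: ρ = 1.007 kg/m³.
Weight W = mg = 22500 × 9.81 = 2.2072×10^5 N; in level flight L = W.
q = ½ρv² = ½ × 1.007 × 150² = 11330 Pa.
CL = 2W/(ρv²S) = 2×2.2072×10^5/(1.007×150²×40.6) = 0.4799.
CD = 0.0276 + 0.0495 × 0.4799² = 0.039.
D = q·S·CD = 11330 × 40.6 × 0.039 = 17940 N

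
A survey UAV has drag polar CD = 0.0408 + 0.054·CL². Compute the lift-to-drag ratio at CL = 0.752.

L/D = 10.5

CD = 0.0408 + 0.054 × 0.752² = 0.07134
L/D = CL/CD = 0.752 / 0.07134 = 10.5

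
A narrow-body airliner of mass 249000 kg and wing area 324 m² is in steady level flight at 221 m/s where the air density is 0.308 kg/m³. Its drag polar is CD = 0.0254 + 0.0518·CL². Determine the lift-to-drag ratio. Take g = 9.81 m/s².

Weight W = mg = 249000 × 9.81 = 2.4427×10^6 N; in level flight L = W.
q = ½ρv² = ½ × 0.308 × 221² = 7522 Pa.
Required CL = L/(qS) = 2.4427×10^6/(7522·324) = 1.002.
CD = 0.0254 + 0.0518 × 1.002² = 0.07744.
L/D = CL/CD = 1.002 / 0.07744 = 12.9

L/D = 12.9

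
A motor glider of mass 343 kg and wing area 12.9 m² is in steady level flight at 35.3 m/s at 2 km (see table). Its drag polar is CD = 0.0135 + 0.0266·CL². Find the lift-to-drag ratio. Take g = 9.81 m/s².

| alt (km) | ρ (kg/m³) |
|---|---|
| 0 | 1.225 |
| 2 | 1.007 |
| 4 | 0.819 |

At 2 km, from the table: ρ = 1.007 kg/m³.
Level flight ⇒ L = W = m·g = 343 × 9.81 = 3364.8 N.
q = ½ρv² = ½ × 1.007 × 35.3² = 627.4 Pa.
Required CL = L/(qS) = 3364.8/(627.4·12.9) = 0.4157.
CD = 0.0135 + 0.0266 × 0.4157² = 0.0181.
L/D = CL/CD = 0.4157 / 0.0181 = 23

L/D = 23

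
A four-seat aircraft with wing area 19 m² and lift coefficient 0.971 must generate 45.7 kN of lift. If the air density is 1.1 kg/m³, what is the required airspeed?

v = 67.1 m/s

L = ½ρv²S·CL ⇒ v = √(2L/(ρ·S·CL))
v = √(2 × 45700 / (1.1 × 19 × 0.971)) = √4504 = 67.1 m/s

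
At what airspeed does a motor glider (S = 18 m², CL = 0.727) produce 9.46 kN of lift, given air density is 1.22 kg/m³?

L = ½ρv²S·CL ⇒ v = √(2L/(ρ·S·CL))
v = √(2 × 9460 / (1.22 × 18 × 0.727)) = √1185 = 34.4 m/s

v = 34.4 m/s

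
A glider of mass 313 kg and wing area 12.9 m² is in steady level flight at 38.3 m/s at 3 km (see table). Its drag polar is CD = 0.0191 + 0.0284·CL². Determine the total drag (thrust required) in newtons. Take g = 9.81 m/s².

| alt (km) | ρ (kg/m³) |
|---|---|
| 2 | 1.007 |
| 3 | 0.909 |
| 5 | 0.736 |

D = 195 N

At 3 km, from the table: ρ = 0.909 kg/m³.
Level flight ⇒ L = W = m·g = 313 × 9.81 = 3070.5 N.
Dynamic pressure q = 0.5 × 0.909 × 38.3² = 666.7 Pa.
Required CL = L/(qS) = 3070.5/(666.7·12.9) = 0.357.
CD = 0.0191 + 0.0284 × 0.357² = 0.02272.
D = q·S·CD = 666.7 × 12.9 × 0.02272 = 195.4 N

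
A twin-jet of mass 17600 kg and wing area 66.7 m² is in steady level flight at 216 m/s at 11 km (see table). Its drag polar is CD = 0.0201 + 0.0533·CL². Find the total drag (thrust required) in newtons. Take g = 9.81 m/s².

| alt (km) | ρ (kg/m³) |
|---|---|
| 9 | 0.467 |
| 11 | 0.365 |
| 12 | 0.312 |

D = 14200 N

At 11 km, from the table: ρ = 0.365 kg/m³.
Level flight ⇒ L = W = m·g = 17600 × 9.81 = 1.7266×10^5 N.
Dynamic pressure q = 0.5 × 0.365 × 216² = 8515 Pa.
CL = 2W/(ρv²S) = 2×1.7266×10^5/(0.365×216²×66.7) = 0.304.
CD = 0.0201 + 0.0533 × 0.304² = 0.02503.
D = q·S·CD = 8515 × 66.7 × 0.02503 = 14210 N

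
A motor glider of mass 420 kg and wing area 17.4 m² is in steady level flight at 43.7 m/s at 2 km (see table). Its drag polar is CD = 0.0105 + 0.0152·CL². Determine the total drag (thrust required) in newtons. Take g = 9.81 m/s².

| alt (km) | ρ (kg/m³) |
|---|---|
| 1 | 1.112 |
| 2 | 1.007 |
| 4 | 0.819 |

At 2 km, from the table: ρ = 1.007 kg/m³.
In steady level flight, lift balances weight: W = mg = 420 × 9.81 = 4120.2 N.
Dynamic pressure q = 0.5 × 1.007 × 43.7² = 961.5 Pa.
Required CL = L/(qS) = 4120.2/(961.5·17.4) = 0.2463.
CD = 0.0105 + 0.0152 × 0.2463² = 0.01142.
D = q·S·CD = 961.5 × 17.4 × 0.01142 = 191.1 N

D = 191 N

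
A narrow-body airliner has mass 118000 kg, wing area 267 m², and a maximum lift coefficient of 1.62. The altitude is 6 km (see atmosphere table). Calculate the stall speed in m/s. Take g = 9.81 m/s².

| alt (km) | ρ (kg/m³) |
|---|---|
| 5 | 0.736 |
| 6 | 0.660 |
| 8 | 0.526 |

At 6 km, from the table: ρ = 0.660 kg/m³.
At stall, lift equals weight: L = W = m·g = 118000 × 9.81 = 1.158×10^6 N.
From L = ½ρV²S·CL,max = W: V_stall = √(2W/(ρSCL,max)) = √(2·1.158×10^6/(0.66·267·1.62))
V_stall = √8110 = 90.1 m/s

V_stall = 90.1 m/s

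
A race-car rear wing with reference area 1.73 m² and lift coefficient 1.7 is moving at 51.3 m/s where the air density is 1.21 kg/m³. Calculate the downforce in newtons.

L = ½ρv²S·CL = ½ × 1.21 × 51.3² × 1.73 × 1.7 = 4680 N

L = 4680 N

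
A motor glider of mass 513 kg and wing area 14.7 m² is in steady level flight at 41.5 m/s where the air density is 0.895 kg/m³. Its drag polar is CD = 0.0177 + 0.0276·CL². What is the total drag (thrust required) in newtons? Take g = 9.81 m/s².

Level flight ⇒ L = W = m·g = 513 × 9.81 = 5032.5 N.
q = ½ρv² = ½ × 0.895 × 41.5² = 770.7 Pa.
CL = 2W/(ρv²S) = 2×5032.5/(0.895×41.5²×14.7) = 0.4442.
CD = 0.0177 + 0.0276 × 0.4442² = 0.02315.
D = q·S·CD = 770.7 × 14.7 × 0.02315 = 262.2 N

D = 262 N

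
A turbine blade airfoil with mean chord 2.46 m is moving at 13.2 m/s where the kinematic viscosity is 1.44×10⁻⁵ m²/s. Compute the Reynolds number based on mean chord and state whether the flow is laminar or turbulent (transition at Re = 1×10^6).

Re = v·c/ν = 13.2 × 2.46 / (1.44×10⁻⁵) = 2.26×10^6
Since 2.26×10^6 > 1×10^6, the flow is turbulent.

Re = 2.26×10^6 (turbulent)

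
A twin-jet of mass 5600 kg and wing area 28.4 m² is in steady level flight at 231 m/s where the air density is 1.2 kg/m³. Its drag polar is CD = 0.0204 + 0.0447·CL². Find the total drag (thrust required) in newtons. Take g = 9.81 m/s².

In steady level flight, lift balances weight: W = mg = 5600 × 9.81 = 54936 N.
q = ½ρv² = ½ × 1.2 × 231² = 32020 Pa.
CL = 2W/(ρv²S) = 2×54936/(1.2×231²×28.4) = 0.06042.
CD = 0.0204 + 0.0447 × 0.06042² = 0.02056.
D = q·S·CD = 32020 × 28.4 × 0.02056 = 18700 N

D = 18700 N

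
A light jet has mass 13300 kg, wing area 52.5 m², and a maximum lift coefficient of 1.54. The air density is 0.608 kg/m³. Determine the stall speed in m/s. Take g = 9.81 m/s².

At stall, lift equals weight: L = W = m·g = 13300 × 9.81 = 1.305×10^5 N.
V_stall = √(2W/(ρ·S·CL,max)) = √(2 × 1.305×10^5 / (0.608 × 52.5 × 1.54))
V_stall = √5308 = 72.9 m/s

V_stall = 72.9 m/s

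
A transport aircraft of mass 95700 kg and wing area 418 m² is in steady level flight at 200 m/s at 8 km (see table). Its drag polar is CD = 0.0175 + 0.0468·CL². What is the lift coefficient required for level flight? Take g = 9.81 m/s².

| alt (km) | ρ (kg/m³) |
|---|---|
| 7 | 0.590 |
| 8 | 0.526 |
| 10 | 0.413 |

CL = 0.213

At 8 km, from the table: ρ = 0.526 kg/m³.
Weight W = mg = 95700 × 9.81 = 9.3882×10^5 N; in level flight L = W.
q = ½ρv² = ½ × 0.526 × 200² = 10520 Pa.
CL = 2W/(ρv²S) = 2×9.3882×10^5/(0.526×200²×418) = 0.2135.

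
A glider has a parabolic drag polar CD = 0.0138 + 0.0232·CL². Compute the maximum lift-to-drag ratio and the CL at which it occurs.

(L/D)max = 27.9, at CL = 0.771

For CD = CD0 + K·CL², (L/D)max occurs at CL* = √(CD0/K) and equals 1/(2√(K·CD0)).
(L/D)max = 1/(2√(0.0232 × 0.0138)) = 1/(2 × 0.01789) = 27.9
CL* = √(0.0138/0.0232) = 0.771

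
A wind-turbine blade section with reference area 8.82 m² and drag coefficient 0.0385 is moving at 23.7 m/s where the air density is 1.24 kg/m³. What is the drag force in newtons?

D = 118 N

Dynamic pressure q = ½ρv² = ½ × 1.24 × 23.7² = 348.2 Pa.
D = q·S·CD = 348.2 × 8.82 × 0.0385 = 118 N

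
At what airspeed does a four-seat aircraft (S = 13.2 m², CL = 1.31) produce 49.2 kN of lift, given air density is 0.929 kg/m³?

L = ½ρv²S·CL ⇒ v = √(2L/(ρ·S·CL))
v = √(2 × 49200 / (0.929 × 13.2 × 1.31)) = √6125 = 78.3 m/s

v = 78.3 m/s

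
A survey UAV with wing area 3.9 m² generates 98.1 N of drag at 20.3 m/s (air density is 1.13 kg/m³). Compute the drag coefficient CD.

CD = 0.108

From D = ½ρv²S·CD, rearranging gives CD = 2D/(ρv²S).
CD = 2 × 98.1 / (1.13 × 20.3² × 3.9) = 0.108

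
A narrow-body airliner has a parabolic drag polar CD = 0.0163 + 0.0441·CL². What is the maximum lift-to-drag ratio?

For CD = CD0 + K·CL², (L/D)max occurs at CL* = √(CD0/K) and equals 1/(2√(K·CD0)).
(L/D)max = 1/(2√(0.0441 × 0.0163)) = 1/(2 × 0.02681) = 18.6

(L/D)max = 18.6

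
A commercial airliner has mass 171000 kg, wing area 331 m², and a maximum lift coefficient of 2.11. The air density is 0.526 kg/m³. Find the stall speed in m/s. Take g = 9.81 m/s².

V_stall = 95.6 m/s

Stall occurs when L = W at CL,max. W = mg = 171000 × 9.81 = 1.678×10^6 N.
V_stall = √(2W/(ρ·S·CL,max)) = √(2 × 1.678×10^6 / (0.526 × 331 × 2.11))
V_stall = √9133 = 95.6 m/s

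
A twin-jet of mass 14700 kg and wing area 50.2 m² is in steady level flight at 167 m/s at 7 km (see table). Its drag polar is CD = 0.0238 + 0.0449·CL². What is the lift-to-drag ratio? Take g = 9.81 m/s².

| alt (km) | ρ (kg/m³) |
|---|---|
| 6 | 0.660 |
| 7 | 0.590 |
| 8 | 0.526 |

L/D = 11.9

At 7 km, from the table: ρ = 0.590 kg/m³.
Level flight ⇒ L = W = m·g = 14700 × 9.81 = 1.4421×10^5 N.
q = ½ρv² = ½ × 0.59 × 167² = 8227 Pa.
CL = W/(q·S) = 1.4421×10^5 / (8227 × 50.2) = 0.3492.
CD = 0.0238 + 0.0449 × 0.3492² = 0.02927.
L/D = CL/CD = 0.3492 / 0.02927 = 11.9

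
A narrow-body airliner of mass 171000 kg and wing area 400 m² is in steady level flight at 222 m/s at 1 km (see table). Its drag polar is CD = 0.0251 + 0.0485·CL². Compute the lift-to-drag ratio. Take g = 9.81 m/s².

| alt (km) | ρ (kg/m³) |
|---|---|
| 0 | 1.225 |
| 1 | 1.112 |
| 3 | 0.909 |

At 1 km, from the table: ρ = 1.112 kg/m³.
Weight W = mg = 171000 × 9.81 = 1.6775×10^6 N; in level flight L = W.
Dynamic pressure q = 0.5 × 1.112 × 222² = 27400 Pa.
Required CL = L/(qS) = 1.6775×10^6/(27400·400) = 0.153.
CD = 0.0251 + 0.0485 × 0.153² = 0.02624.
L/D = CL/CD = 0.153 / 0.02624 = 5.83

L/D = 5.83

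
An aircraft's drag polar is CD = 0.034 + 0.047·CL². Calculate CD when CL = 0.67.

CD = 0.0551

CD = 0.034 + 0.047 × 0.67² = 0.034 + 0.0211 = 0.0551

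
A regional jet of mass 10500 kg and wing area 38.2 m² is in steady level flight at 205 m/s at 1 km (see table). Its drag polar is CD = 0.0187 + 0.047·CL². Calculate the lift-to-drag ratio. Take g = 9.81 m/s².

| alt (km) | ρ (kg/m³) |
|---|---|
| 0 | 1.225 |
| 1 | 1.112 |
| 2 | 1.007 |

At 1 km, from the table: ρ = 1.112 kg/m³.
Level flight ⇒ L = W = m·g = 10500 × 9.81 = 1.03×10^5 N.
q = ½ρv² = ½ × 1.112 × 205² = 23370 Pa.
CL = 2W/(ρv²S) = 2×1.03×10^5/(1.112×205²×38.2) = 0.1154.
CD = 0.0187 + 0.047 × 0.1154² = 0.01933.
L/D = CL/CD = 0.1154 / 0.01933 = 5.97

L/D = 5.97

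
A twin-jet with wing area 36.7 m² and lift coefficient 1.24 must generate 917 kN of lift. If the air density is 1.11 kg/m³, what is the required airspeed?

v = 191 m/s

L = ½ρv²S·CL ⇒ v = √(2L/(ρ·S·CL))
v = √(2 × 9.17×10^5 / (1.11 × 36.7 × 1.24)) = √36310 = 191 m/s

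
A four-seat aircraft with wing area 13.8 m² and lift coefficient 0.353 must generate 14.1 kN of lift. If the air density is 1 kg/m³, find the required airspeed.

v = 76.1 m/s

L = ½ρv²S·CL ⇒ v = √(2L/(ρ·S·CL))
v = √(2 × 14100 / (1 × 13.8 × 0.353)) = √5789 = 76.1 m/s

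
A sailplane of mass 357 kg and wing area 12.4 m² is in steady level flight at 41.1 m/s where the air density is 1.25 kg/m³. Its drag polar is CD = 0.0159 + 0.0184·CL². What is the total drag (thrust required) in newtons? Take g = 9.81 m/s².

D = 225 N

Weight W = mg = 357 × 9.81 = 3502.2 N; in level flight L = W.
q = ½ρv² = ½ × 1.25 × 41.1² = 1056 Pa.
Required CL = L/(qS) = 3502.2/(1056·12.4) = 0.2675.
CD = 0.0159 + 0.0184 × 0.2675² = 0.01722.
D = q·S·CD = 1056 × 12.4 × 0.01722 = 225.4 N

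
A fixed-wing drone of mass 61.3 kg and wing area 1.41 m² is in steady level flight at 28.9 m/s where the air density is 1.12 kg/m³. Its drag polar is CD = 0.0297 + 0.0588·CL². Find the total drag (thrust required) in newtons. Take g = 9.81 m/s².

Level flight ⇒ L = W = m·g = 61.3 × 9.81 = 601.35 N.
q = ½ρv² = ½ × 1.12 × 28.9² = 467.7 Pa.
CL = 2W/(ρv²S) = 2×601.35/(1.12×28.9²×1.41) = 0.9119.
CD = 0.0297 + 0.0588 × 0.9119² = 0.07859.
D = q·S·CD = 467.7 × 1.41 × 0.07859 = 51.83 N

D = 51.8 N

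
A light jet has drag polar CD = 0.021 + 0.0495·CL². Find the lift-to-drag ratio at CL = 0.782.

CD = 0.021 + 0.0495 × 0.782² = 0.05127
L/D = CL/CD = 0.782 / 0.05127 = 15.3

L/D = 15.3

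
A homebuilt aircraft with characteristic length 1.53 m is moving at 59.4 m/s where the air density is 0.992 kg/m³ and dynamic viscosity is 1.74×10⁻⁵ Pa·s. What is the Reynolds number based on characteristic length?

Re = 5.18×10^6

Re = ρ·v·c/μ = 0.992 × 59.4 × 1.53 / (1.74×10⁻⁵) = 5.18×10^6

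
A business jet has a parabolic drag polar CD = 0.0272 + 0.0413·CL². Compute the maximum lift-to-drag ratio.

For CD = CD0 + K·CL², (L/D)max occurs at CL* = √(CD0/K) and equals 1/(2√(K·CD0)).
(L/D)max = 1/(2√(0.0413 × 0.0272)) = 1/(2 × 0.03352) = 14.9

(L/D)max = 14.9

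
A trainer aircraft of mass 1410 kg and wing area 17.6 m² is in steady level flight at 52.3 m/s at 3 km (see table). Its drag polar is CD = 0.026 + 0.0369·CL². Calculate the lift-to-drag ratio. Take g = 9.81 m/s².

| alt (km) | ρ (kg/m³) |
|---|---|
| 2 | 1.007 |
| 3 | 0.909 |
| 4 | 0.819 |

At 3 km, from the table: ρ = 0.909 kg/m³.
Level flight ⇒ L = W = m·g = 1410 × 9.81 = 13832 N.
Dynamic pressure q = 0.5 × 0.909 × 52.3² = 1243 Pa.
CL = W/(q·S) = 13832 / (1243 × 17.6) = 0.6322.
CD = 0.026 + 0.0369 × 0.6322² = 0.04075.
L/D = CL/CD = 0.6322 / 0.04075 = 15.5

L/D = 15.5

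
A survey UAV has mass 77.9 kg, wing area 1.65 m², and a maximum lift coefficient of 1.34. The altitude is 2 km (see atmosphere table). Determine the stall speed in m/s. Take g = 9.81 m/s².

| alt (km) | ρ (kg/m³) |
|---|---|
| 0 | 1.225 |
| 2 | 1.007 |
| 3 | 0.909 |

At 2 km, from the table: ρ = 1.007 kg/m³.
Weight W = mg = 77.9 × 9.81 = 764.2 N.
V_stall = √(2W/(ρ·S·CL,max)) = √(2 × 764.2 / (1.007 × 1.65 × 1.34))
V_stall = √686.5 = 26.2 m/s

V_stall = 26.2 m/s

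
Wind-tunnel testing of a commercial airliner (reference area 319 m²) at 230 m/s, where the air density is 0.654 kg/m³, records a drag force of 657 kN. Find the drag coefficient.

From D = ½ρv²S·CD, rearranging gives CD = 2D/(ρv²S).
CD = 2 × 6.57×10^5 / (0.654 × 230² × 319) = 0.119

CD = 0.119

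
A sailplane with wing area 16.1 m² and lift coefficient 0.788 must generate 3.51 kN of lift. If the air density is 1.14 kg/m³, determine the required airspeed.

L = ½ρv²S·CL ⇒ v = √(2L/(ρ·S·CL))
v = √(2 × 3510 / (1.14 × 16.1 × 0.788)) = √485.4 = 22 m/s

v = 22 m/s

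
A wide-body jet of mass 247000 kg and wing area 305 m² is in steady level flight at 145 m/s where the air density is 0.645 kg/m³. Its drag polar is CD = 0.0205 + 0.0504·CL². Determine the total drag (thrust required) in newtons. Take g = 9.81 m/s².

In steady level flight, lift balances weight: W = mg = 247000 × 9.81 = 2.4231×10^6 N.
Dynamic pressure q = 0.5 × 0.645 × 145² = 6781 Pa.
CL = 2W/(ρv²S) = 2×2.4231×10^6/(0.645×145²×305) = 1.172.
CD = 0.0205 + 0.0504 × 1.172² = 0.08969.
D = q·S·CD = 6781 × 305 × 0.08969 = 1.855×10^5 N

D = 1.85×10^5 N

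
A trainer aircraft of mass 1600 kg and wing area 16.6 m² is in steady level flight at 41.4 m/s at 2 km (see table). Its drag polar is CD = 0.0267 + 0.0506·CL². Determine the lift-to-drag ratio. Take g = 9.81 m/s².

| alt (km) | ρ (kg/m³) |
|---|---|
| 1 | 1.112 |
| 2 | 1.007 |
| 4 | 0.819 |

At 2 km, from the table: ρ = 1.007 kg/m³.
Level flight ⇒ L = W = m·g = 1600 × 9.81 = 15696 N.
q = ½ρv² = ½ × 1.007 × 41.4² = 863 Pa.
Required CL = L/(qS) = 15696/(863·16.6) = 1.096.
CD = 0.0267 + 0.0506 × 1.096² = 0.08745.
L/D = CL/CD = 1.096 / 0.08745 = 12.5

L/D = 12.5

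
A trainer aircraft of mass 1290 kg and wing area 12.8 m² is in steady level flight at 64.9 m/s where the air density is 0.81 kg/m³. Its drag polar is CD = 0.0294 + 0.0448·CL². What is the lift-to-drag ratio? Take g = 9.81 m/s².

L/D = 13

In steady level flight, lift balances weight: W = mg = 1290 × 9.81 = 12655 N.
Dynamic pressure q = 0.5 × 0.81 × 64.9² = 1706 Pa.
Required CL = L/(qS) = 12655/(1706·12.8) = 0.5796.
CD = 0.0294 + 0.0448 × 0.5796² = 0.04445.
L/D = CL/CD = 0.5796 / 0.04445 = 13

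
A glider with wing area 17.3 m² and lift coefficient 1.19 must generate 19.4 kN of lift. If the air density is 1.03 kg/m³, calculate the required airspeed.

L = ½ρv²S·CL ⇒ v = √(2L/(ρ·S·CL))
v = √(2 × 19400 / (1.03 × 17.3 × 1.19)) = √1830 = 42.8 m/s

v = 42.8 m/s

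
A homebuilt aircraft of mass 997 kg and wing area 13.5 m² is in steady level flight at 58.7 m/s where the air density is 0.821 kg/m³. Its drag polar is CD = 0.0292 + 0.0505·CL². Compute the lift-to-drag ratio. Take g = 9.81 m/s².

L/D = 12.1

In steady level flight, lift balances weight: W = mg = 997 × 9.81 = 9780.6 N.
Dynamic pressure q = 0.5 × 0.821 × 58.7² = 1414 Pa.
CL = W/(q·S) = 9780.6 / (1414 × 13.5) = 0.5122.
CD = 0.0292 + 0.0505 × 0.5122² = 0.04245.
L/D = CL/CD = 0.5122 / 0.04245 = 12.1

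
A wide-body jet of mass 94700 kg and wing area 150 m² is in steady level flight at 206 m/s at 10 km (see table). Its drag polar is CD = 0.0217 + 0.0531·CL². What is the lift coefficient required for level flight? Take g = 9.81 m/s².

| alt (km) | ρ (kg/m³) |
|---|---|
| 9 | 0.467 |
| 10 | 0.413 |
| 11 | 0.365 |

At 10 km, from the table: ρ = 0.413 kg/m³.
Weight W = mg = 94700 × 9.81 = 9.2901×10^5 N; in level flight L = W.
q = ½ρv² = ½ × 0.413 × 206² = 8763 Pa.
CL = W/(q·S) = 9.2901×10^5 / (8763 × 150) = 0.7068.

CL = 0.707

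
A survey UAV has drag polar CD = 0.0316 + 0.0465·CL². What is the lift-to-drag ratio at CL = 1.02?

L/D = 12.8

CD = 0.0316 + 0.0465 × 1.02² = 0.07998
L/D = CL/CD = 1.02 / 0.07998 = 12.8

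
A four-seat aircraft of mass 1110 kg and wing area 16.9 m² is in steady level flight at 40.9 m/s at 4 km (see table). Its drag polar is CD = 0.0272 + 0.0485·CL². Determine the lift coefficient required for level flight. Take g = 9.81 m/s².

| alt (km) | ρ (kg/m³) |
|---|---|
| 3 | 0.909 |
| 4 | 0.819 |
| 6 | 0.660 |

At 4 km, from the table: ρ = 0.819 kg/m³.
Weight W = mg = 1110 × 9.81 = 10889 N; in level flight L = W.
q = ½ρv² = ½ × 0.819 × 40.9² = 685 Pa.
CL = 2W/(ρv²S) = 2×10889/(0.819×40.9²×16.9) = 0.9406.

CL = 0.941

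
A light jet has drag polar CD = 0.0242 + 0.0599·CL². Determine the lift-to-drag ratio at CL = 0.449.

CD = 0.0242 + 0.0599 × 0.449² = 0.03628
L/D = CL/CD = 0.449 / 0.03628 = 12.4

L/D = 12.4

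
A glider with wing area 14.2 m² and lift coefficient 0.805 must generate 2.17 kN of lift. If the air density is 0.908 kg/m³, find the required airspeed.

L = ½ρv²S·CL ⇒ v = √(2L/(ρ·S·CL))
v = √(2 × 2170 / (0.908 × 14.2 × 0.805)) = √418.1 = 20.4 m/s

v = 20.4 m/s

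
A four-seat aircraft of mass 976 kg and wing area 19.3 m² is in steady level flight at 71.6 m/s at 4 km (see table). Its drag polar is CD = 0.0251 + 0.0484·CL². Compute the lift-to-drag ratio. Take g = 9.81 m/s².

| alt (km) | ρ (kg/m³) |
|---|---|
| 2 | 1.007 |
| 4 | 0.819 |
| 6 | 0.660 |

At 4 km, from the table: ρ = 0.819 kg/m³.
Level flight ⇒ L = W = m·g = 976 × 9.81 = 9574.6 N.
q = ½ρv² = ½ × 0.819 × 71.6² = 2099 Pa.
Required CL = L/(qS) = 9574.6/(2099·19.3) = 0.2363.
CD = 0.0251 + 0.0484 × 0.2363² = 0.0278.
L/D = CL/CD = 0.2363 / 0.0278 = 8.5

L/D = 8.5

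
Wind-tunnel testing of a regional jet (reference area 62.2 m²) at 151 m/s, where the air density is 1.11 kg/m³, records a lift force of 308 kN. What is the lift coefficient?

From L = ½ρv²S·CL, rearranging gives CL = 2L/(ρv²S).
CL = 2 × 3.08×10^5 / (1.11 × 151² × 62.2) = 0.391

CL = 0.391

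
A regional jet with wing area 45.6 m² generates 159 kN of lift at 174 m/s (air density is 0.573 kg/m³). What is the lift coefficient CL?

CL = 0.402

From L = ½ρv²S·CL, rearranging gives CL = 2L/(ρv²S).
CL = 2 × 1.59×10^5 / (0.573 × 174² × 45.6) = 0.402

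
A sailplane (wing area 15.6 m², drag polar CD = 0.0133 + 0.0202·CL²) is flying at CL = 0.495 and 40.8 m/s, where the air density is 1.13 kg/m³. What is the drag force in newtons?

CD = 0.0133 + 0.0202 × 0.495² = 0.01825
D = ½ρv²S·CD = ½ × 1.13 × 40.8² × 15.6 × 0.01825 = 268 N

D = 268 N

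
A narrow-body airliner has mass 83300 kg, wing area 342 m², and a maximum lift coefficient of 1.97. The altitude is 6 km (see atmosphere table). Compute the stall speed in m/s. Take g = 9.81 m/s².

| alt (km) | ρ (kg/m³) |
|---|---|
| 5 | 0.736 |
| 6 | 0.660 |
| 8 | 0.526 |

V_stall = 60.6 m/s

At 6 km, from the table: ρ = 0.660 kg/m³.
Stall occurs when L = W at CL,max. W = mg = 83300 × 9.81 = 8.172×10^5 N.
From L = ½ρV²S·CL,max = W: V_stall = √(2W/(ρSCL,max)) = √(2·8.172×10^5/(0.66·342·1.97))
V_stall = √3675 = 60.6 m/s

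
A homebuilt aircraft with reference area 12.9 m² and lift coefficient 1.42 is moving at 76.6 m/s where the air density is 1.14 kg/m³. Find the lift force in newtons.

L = ½ρv²S·CL = ½ × 1.14 × 76.6² × 12.9 × 1.42 = 61300 N ≈ 61.3 kN

L = 61300 N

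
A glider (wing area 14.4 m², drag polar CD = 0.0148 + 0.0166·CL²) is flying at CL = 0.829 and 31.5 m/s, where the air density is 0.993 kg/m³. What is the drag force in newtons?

CD = 0.0148 + 0.0166 × 0.829² = 0.02621
D = ½ρv²S·CD = ½ × 0.993 × 31.5² × 14.4 × 0.02621 = 186 N

D = 186 N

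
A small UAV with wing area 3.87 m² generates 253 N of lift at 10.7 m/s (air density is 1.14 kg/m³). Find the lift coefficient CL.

CL = 1

From L = ½ρv²S·CL, rearranging gives CL = 2L/(ρv²S).
CL = 2 × 253 / (1.14 × 10.7² × 3.87) = 1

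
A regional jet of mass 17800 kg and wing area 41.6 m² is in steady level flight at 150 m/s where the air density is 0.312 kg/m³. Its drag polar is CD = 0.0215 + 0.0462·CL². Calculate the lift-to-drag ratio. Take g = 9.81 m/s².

In steady level flight, lift balances weight: W = mg = 17800 × 9.81 = 1.7462×10^5 N.
Dynamic pressure q = 0.5 × 0.312 × 150² = 3510 Pa.
CL = 2W/(ρv²S) = 2×1.7462×10^5/(0.312×150²×41.6) = 1.196.
CD = 0.0215 + 0.0462 × 1.196² = 0.08757.
L/D = CL/CD = 1.196 / 0.08757 = 13.7

L/D = 13.7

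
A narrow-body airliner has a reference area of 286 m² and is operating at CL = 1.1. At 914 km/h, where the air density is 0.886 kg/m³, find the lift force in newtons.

L = 8.98×10^6 N

Convert speed: v = 914 km/h ÷ 3.6 = 253.9 m/s.
Dynamic pressure q = ½ρv² = ½ × 0.886 × 253.9² = 28560 Pa.
L = q·S·CL = 28560 × 286 × 1.1 = 8.98×10^6 N ≈ 8980 kN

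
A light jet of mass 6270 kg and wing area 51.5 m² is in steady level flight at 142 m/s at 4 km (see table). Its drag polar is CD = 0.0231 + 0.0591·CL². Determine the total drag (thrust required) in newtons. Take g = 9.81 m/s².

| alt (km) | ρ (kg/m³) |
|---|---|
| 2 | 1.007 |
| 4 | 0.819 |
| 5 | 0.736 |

D = 10300 N

At 4 km, from the table: ρ = 0.819 kg/m³.
Weight W = mg = 6270 × 9.81 = 61509 N; in level flight L = W.
q = ½ρv² = ½ × 0.819 × 142² = 8257 Pa.
CL = 2W/(ρv²S) = 2×61509/(0.819×142²×51.5) = 0.1446.
CD = 0.0231 + 0.0591 × 0.1446² = 0.02434.
D = q·S·CD = 8257 × 51.5 × 0.02434 = 10350 N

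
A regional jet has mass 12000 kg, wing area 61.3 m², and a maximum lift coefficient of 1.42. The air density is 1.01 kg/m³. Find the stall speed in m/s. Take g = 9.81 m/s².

Stall occurs when L = W at CL,max. W = mg = 12000 × 9.81 = 1.177×10^5 N.
From L = ½ρV²S·CL,max = W: V_stall = √(2W/(ρSCL,max)) = √(2·1.177×10^5/(1.01·61.3·1.42))
V_stall = √2678 = 51.7 m/s

V_stall = 51.7 m/s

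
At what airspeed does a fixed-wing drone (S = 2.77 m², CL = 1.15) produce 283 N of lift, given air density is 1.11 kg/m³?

v = 12.7 m/s

L = ½ρv²S·CL ⇒ v = √(2L/(ρ·S·CL))
v = √(2 × 283 / (1.11 × 2.77 × 1.15)) = √160.1 = 12.7 m/s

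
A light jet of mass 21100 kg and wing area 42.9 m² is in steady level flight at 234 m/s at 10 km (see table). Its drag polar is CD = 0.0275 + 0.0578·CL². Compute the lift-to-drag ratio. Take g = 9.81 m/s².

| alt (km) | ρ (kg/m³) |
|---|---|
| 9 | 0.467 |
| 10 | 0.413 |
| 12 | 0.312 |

L/D = 11.2

At 10 km, from the table: ρ = 0.413 kg/m³.
Level flight ⇒ L = W = m·g = 21100 × 9.81 = 2.0699×10^5 N.
q = ½ρv² = ½ × 0.413 × 234² = 11310 Pa.
Required CL = L/(qS) = 2.0699×10^5/(11310·42.9) = 0.4267.
CD = 0.0275 + 0.0578 × 0.4267² = 0.03802.
L/D = CL/CD = 0.4267 / 0.03802 = 11.2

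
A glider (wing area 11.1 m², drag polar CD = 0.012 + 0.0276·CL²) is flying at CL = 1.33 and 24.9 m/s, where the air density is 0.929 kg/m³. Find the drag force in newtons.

CD = 0.012 + 0.0276 × 1.33² = 0.06082
D = ½ρv²S·CD = ½ × 0.929 × 24.9² × 11.1 × 0.06082 = 194 N

D = 194 N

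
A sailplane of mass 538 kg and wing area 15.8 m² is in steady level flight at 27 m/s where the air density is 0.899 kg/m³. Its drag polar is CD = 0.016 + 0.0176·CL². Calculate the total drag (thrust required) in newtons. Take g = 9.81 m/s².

Weight W = mg = 538 × 9.81 = 5277.8 N; in level flight L = W.
Dynamic pressure q = 0.5 × 0.899 × 27² = 327.7 Pa.
CL = W/(q·S) = 5277.8 / (327.7 × 15.8) = 1.019.
CD = 0.016 + 0.0176 × 1.019² = 0.03429.
D = q·S·CD = 327.7 × 15.8 × 0.03429 = 177.5 N

D = 178 N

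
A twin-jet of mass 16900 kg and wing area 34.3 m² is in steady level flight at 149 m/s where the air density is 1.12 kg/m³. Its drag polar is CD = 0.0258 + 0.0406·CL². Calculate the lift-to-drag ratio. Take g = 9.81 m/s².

L/D = 12.2

Weight W = mg = 16900 × 9.81 = 1.6579×10^5 N; in level flight L = W.
q = ½ρv² = ½ × 1.12 × 149² = 12430 Pa.
Required CL = L/(qS) = 1.6579×10^5/(12430·34.3) = 0.3888.
CD = 0.0258 + 0.0406 × 0.3888² = 0.03194.
L/D = CL/CD = 0.3888 / 0.03194 = 12.2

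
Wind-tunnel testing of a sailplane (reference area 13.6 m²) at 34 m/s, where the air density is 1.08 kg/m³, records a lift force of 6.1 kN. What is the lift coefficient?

From L = ½ρv²S·CL, rearranging gives CL = 2L/(ρv²S).
CL = 2 × 6100 / (1.08 × 34² × 13.6) = 0.719

CL = 0.719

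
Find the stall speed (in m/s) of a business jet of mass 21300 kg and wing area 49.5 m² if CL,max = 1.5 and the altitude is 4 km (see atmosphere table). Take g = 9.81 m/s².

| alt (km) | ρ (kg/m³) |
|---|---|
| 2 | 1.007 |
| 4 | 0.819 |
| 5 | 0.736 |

V_stall = 82.9 m/s

At 4 km, from the table: ρ = 0.819 kg/m³.
Stall occurs when L = W at CL,max. W = mg = 21300 × 9.81 = 2.09×10^5 N.
From L = ½ρV²S·CL,max = W: V_stall = √(2W/(ρSCL,max)) = √(2·2.09×10^5/(0.819·49.5·1.5))
V_stall = √6872 = 82.9 m/s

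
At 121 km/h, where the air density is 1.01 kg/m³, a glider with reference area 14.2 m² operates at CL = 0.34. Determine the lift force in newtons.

L = 2750 N

Convert speed: v = 121 km/h ÷ 3.6 = 33.61 m/s.
Dynamic pressure q = ½ρv² = ½ × 1.01 × 33.61² = 570.5 Pa.
L = q·S·CL = 570.5 × 14.2 × 0.34 = 2750 N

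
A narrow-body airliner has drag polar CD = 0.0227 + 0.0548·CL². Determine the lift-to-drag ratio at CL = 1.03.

L/D = 12.7

CD = 0.0227 + 0.0548 × 1.03² = 0.08084
L/D = CL/CD = 1.03 / 0.08084 = 12.7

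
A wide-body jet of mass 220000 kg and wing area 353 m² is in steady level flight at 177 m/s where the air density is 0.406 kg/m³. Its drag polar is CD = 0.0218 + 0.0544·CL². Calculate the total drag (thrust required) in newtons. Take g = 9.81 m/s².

In steady level flight, lift balances weight: W = mg = 220000 × 9.81 = 2.1582×10^6 N.
q = ½ρv² = ½ × 0.406 × 177² = 6360 Pa.
Required CL = L/(qS) = 2.1582×10^6/(6360·353) = 0.9613.
CD = 0.0218 + 0.0544 × 0.9613² = 0.07207.
D = q·S·CD = 6360 × 353 × 0.07207 = 1.618×10^5 N

D = 1.62×10^5 N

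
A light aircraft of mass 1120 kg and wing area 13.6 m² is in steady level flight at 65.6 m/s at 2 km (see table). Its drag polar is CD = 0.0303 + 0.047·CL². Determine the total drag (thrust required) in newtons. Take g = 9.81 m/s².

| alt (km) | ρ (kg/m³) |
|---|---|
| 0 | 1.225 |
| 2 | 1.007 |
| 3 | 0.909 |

At 2 km, from the table: ρ = 1.007 kg/m³.
Level flight ⇒ L = W = m·g = 1120 × 9.81 = 10987 N.
Dynamic pressure q = 0.5 × 1.007 × 65.6² = 2167 Pa.
CL = 2W/(ρv²S) = 2×10987/(1.007×65.6²×13.6) = 0.3729.
CD = 0.0303 + 0.047 × 0.3729² = 0.03683.
D = q·S·CD = 2167 × 13.6 × 0.03683 = 1085 N

D = 1090 N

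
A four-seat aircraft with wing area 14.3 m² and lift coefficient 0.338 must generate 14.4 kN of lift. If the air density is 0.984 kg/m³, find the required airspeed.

L = ½ρv²S·CL ⇒ v = √(2L/(ρ·S·CL))
v = √(2 × 14400 / (0.984 × 14.3 × 0.338)) = √6055 = 77.8 m/s

v = 77.8 m/s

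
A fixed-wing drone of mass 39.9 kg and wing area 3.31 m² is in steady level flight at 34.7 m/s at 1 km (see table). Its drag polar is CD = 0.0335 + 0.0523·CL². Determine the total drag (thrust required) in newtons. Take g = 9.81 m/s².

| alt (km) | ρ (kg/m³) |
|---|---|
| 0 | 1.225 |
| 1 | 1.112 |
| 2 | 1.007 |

At 1 km, from the table: ρ = 1.112 kg/m³.
Weight W = mg = 39.9 × 9.81 = 391.42 N; in level flight L = W.
Dynamic pressure q = 0.5 × 1.112 × 34.7² = 669.5 Pa.
CL = W/(q·S) = 391.42 / (669.5 × 3.31) = 0.1766.
CD = 0.0335 + 0.0523 × 0.1766² = 0.03513.
D = q·S·CD = 669.5 × 3.31 × 0.03513 = 77.85 N

D = 77.9 N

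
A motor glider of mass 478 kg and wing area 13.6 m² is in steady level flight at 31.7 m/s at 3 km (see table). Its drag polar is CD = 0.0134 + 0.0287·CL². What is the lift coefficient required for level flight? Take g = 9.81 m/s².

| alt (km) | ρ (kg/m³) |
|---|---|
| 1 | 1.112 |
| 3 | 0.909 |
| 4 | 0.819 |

CL = 0.755

At 3 km, from the table: ρ = 0.909 kg/m³.
Level flight ⇒ L = W = m·g = 478 × 9.81 = 4689.2 N.
Dynamic pressure q = 0.5 × 0.909 × 31.7² = 456.7 Pa.
Required CL = L/(qS) = 4689.2/(456.7·13.6) = 0.7549.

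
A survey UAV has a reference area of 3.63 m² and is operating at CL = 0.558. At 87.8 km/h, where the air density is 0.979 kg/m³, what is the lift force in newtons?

Convert speed: v = 87.8 km/h ÷ 3.6 = 24.39 m/s.
L = ½ρv²S·CL = ½ × 0.979 × 24.39² × 3.63 × 0.558 = 590 N

L = 590 N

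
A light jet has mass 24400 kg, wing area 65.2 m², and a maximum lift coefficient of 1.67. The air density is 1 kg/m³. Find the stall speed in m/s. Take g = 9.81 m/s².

At stall, lift equals weight: L = W = m·g = 24400 × 9.81 = 2.394×10^5 N.
V_stall = √(2W/(ρ·S·CL,max)) = √(2 × 2.394×10^5 / (1 × 65.2 × 1.67))
V_stall = √4397 = 66.3 m/s

V_stall = 66.3 m/s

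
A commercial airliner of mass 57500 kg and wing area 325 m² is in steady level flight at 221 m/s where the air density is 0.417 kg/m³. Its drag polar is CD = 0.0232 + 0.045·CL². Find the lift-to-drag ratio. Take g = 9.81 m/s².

In steady level flight, lift balances weight: W = mg = 57500 × 9.81 = 5.6408×10^5 N.
q = ½ρv² = ½ × 0.417 × 221² = 10180 Pa.
Required CL = L/(qS) = 5.6408×10^5/(10180·325) = 0.1704.
CD = 0.0232 + 0.045 × 0.1704² = 0.02451.
L/D = CL/CD = 0.1704 / 0.02451 = 6.95

L/D = 6.95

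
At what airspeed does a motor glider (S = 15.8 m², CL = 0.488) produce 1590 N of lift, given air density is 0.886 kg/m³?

L = ½ρv²S·CL ⇒ v = √(2L/(ρ·S·CL))
v = √(2 × 1590 / (0.886 × 15.8 × 0.488)) = √465.5 = 21.6 m/s

v = 21.6 m/s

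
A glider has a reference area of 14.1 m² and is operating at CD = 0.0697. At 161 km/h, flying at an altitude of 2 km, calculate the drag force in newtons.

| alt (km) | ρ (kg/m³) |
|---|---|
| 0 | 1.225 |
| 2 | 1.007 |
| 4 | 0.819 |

At 2 km, from the table: ρ = 1.007 kg/m³.
Convert speed: v = 161 km/h ÷ 3.6 = 44.72 m/s.
Dynamic pressure q = ½ρv² = ½ × 1.007 × 44.72² = 1007 Pa.
D = q·S·CD = 1007 × 14.1 × 0.0697 = 990 N

D = 990 N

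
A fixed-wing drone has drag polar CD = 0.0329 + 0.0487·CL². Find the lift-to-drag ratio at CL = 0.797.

CD = 0.0329 + 0.0487 × 0.797² = 0.06383
L/D = CL/CD = 0.797 / 0.06383 = 12.5

L/D = 12.5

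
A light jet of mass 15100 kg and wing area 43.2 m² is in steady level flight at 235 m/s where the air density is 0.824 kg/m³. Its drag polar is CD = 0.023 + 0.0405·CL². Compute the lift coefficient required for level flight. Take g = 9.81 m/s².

Weight W = mg = 15100 × 9.81 = 1.4813×10^5 N; in level flight L = W.
Dynamic pressure q = 0.5 × 0.824 × 235² = 22750 Pa.
CL = 2W/(ρv²S) = 2×1.4813×10^5/(0.824×235²×43.2) = 0.1507.

CL = 0.151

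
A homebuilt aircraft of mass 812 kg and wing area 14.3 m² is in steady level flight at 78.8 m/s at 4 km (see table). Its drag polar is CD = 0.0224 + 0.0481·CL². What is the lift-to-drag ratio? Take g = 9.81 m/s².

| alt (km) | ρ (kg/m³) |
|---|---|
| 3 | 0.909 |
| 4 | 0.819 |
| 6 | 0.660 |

At 4 km, from the table: ρ = 0.819 kg/m³.
In steady level flight, lift balances weight: W = mg = 812 × 9.81 = 7965.7 N.
q = ½ρv² = ½ × 0.819 × 78.8² = 2543 Pa.
Required CL = L/(qS) = 7965.7/(2543·14.3) = 0.2191.
CD = 0.0224 + 0.0481 × 0.2191² = 0.02471.
L/D = CL/CD = 0.2191 / 0.02471 = 8.87

L/D = 8.87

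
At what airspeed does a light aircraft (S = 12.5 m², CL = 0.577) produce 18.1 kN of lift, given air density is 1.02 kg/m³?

v = 70.1 m/s

L = ½ρv²S·CL ⇒ v = √(2L/(ρ·S·CL))
v = √(2 × 18100 / (1.02 × 12.5 × 0.577)) = √4921 = 70.1 m/s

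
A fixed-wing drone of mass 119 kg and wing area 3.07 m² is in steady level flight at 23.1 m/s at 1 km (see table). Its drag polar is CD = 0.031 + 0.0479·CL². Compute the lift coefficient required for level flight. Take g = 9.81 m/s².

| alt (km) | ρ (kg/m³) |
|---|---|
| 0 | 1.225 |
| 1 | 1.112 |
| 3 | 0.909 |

CL = 1.28

At 1 km, from the table: ρ = 1.112 kg/m³.
In steady level flight, lift balances weight: W = mg = 119 × 9.81 = 1167.4 N.
Dynamic pressure q = 0.5 × 1.112 × 23.1² = 296.7 Pa.
CL = 2W/(ρv²S) = 2×1167.4/(1.112×23.1²×3.07) = 1.282.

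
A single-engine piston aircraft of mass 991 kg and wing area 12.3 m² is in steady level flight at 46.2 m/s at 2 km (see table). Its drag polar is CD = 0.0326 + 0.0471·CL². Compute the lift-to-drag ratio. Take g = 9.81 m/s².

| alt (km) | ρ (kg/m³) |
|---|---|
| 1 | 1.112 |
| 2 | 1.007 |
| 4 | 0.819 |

At 2 km, from the table: ρ = 1.007 kg/m³.
Level flight ⇒ L = W = m·g = 991 × 9.81 = 9721.7 N.
q = ½ρv² = ½ × 1.007 × 46.2² = 1075 Pa.
Required CL = L/(qS) = 9721.7/(1075·12.3) = 0.7355.
CD = 0.0326 + 0.0471 × 0.7355² = 0.05808.
L/D = CL/CD = 0.7355 / 0.05808 = 12.7

L/D = 12.7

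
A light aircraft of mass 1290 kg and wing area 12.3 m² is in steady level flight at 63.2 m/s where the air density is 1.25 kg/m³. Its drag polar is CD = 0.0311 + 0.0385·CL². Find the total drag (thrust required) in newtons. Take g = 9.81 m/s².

D = 1160 N

Level flight ⇒ L = W = m·g = 1290 × 9.81 = 12655 N.
Dynamic pressure q = 0.5 × 1.25 × 63.2² = 2496 Pa.
CL = W/(q·S) = 12655 / (2496 × 12.3) = 0.4121.
CD = 0.0311 + 0.0385 × 0.4121² = 0.03764.
D = q·S·CD = 2496 × 12.3 × 0.03764 = 1156 N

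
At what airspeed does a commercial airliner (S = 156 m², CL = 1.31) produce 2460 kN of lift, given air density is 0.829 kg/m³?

v = 170 m/s

L = ½ρv²S·CL ⇒ v = √(2L/(ρ·S·CL))
v = √(2 × 2.46×10^6 / (0.829 × 156 × 1.31)) = √29040 = 170 m/s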